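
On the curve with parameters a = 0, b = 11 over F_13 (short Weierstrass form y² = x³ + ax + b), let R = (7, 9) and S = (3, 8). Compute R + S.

(12, 6)

(7, 9) + (3, 8). λ = (8 - 9)/(3 - 7) ≡ 12/9 mod 13. 9⁻¹ ≡ 3 (mod 13), so λ ≡ 10.
  x = λ² - 7 - 3 = 100 - 10 ≡ 12; y = λ·(7 - 12) - 9 ≡ 6. → (12, 6)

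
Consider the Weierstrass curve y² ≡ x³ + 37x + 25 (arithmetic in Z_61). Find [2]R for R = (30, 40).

(37, 40)

tangent at (30, 40): λ = (3·30² + 37)/(2·40) ≡ 53/19. 19⁻¹ ≡ 45 (mod 61), so λ ≡ 53·45 ≡ 6.
  x = λ² - 30 - 30 = 36 - 60 ≡ 37; y = λ·(30 - 37) - 40 ≡ 40. → (37, 40)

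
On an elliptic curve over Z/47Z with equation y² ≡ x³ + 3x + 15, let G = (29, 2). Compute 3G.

Repeated addition: build up to 3G.
2G: tangent at (29, 2): λ = (3·29² + 3)/(2·2) ≡ 35/4. 4⁻¹ ≡ 12 (mod 47) since 4·12 = 48 ≡ 1, so λ ≡ 35·12 ≡ 44.
  x = λ² - 29 - 29 = 1936 - 58 ≡ 45; y = λ·(29 - 45) - 2 ≡ 46. → (45, 46)
3G: (45, 46) + (29, 2). λ = (2 - 46)/(29 - 45) ≡ 3/31 mod 47. 31⁻¹ ≡ 44 (mod 47), so λ ≡ 38.
  x = λ² - 45 - 29 = 1444 - 74 ≡ 7; y = λ·(45 - 7) - 46 ≡ 35. → (7, 35)

(7, 35)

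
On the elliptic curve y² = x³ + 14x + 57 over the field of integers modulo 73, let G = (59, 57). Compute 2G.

(44, 3)

tangent at (59, 57): λ = (3·59² + 14)/(2·57) ≡ 18/41. 41⁻¹ ≡ 57 (mod 73), so λ ≡ 18·57 ≡ 4.
  x = λ² - 59 - 59 = 16 - 118 ≡ 44; y = λ·(59 - 44) - 57 ≡ 3. → (44, 3)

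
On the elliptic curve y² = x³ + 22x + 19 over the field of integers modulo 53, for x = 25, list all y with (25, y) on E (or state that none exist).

20, 33

x³ + 22x + 19 = 16194 ≡ 29 (mod 53).
Square roots of 29 mod 53: 20 and 33 (since 20² = 400 ≡ 29).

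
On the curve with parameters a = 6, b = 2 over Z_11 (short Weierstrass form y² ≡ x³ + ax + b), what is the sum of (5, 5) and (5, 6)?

O

The two points share x = 5 and their y-coordinates satisfy 5 + 6 ≡ 0 (mod 11), so they are inverses. Their sum is O.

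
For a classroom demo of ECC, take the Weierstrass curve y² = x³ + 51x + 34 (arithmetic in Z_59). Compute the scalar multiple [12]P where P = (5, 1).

Repeated addition: build up to 12P.
2P: tangent at (5, 1): λ = (3·5² + 51)/(2·1) ≡ 8/2. 2⁻¹ ≡ 30 (mod 59), so λ ≡ 8·30 ≡ 4.
  x = λ² - 5 - 5 = 16 - 10 ≡ 6; y = λ·(5 - 6) - 1 ≡ 54. → (6, 54)
3P: (6, 54) + (5, 1). λ = (1 - 54)/(5 - 6) ≡ 6/58 mod 59. 58⁻¹ ≡ 58 (mod 59), so λ ≡ 53.
  x = λ² - 6 - 5 = 2809 - 11 ≡ 25; y = λ·(6 - 25) - 54 ≡ 1. → (25, 1)
4P: (25, 1) + (5, 1). λ = (1 - 1)/(5 - 25) ≡ 0/39 mod 59. 39⁻¹ ≡ 56 (mod 59) since 39·56 = 2184 ≡ 1, so λ ≡ 0.
  x = λ² - 25 - 5 = 0 - 30 ≡ 29; y = λ·(25 - 29) - 1 ≡ 58. → (29, 58)
5P: (29, 58) + (5, 1). λ = (1 - 58)/(5 - 29) ≡ 2/35 mod 59. 35⁻¹ ≡ 27 (mod 59), so λ ≡ 54.
  x = λ² - 29 - 5 = 2916 - 34 ≡ 50; y = λ·(29 - 50) - 58 ≡ 47. → (50, 47)
6P: (50, 47) + (5, 1). λ = (1 - 47)/(5 - 50) ≡ 13/14 mod 59. 14⁻¹ ≡ 38 (mod 59), so λ ≡ 22.
  x = λ² - 50 - 5 = 484 - 55 ≡ 16; y = λ·(50 - 16) - 47 ≡ 52. → (16, 52)
7P: (16, 52) + (5, 1). λ = (1 - 52)/(5 - 16) ≡ 8/48 mod 59. 48⁻¹ ≡ 16 (mod 59) since 48·16 = 768 ≡ 1, so λ ≡ 10.
  x = λ² - 16 - 5 = 100 - 21 ≡ 20; y = λ·(16 - 20) - 52 ≡ 26. → (20, 26)
8P: (20, 26) + (5, 1). λ = (1 - 26)/(5 - 20) ≡ 34/44 mod 59. 44⁻¹ ≡ 55 (mod 59), so λ ≡ 41.
  x = λ² - 20 - 5 = 1681 - 25 ≡ 4; y = λ·(20 - 4) - 26 ≡ 40. → (4, 40)
9P: (4, 40) + (5, 1). λ = (1 - 40)/(5 - 4) ≡ 20/1 mod 59. 1⁻¹ ≡ 1 (mod 59) since 1·1 = 1 ≡ 1, so λ ≡ 20.
  x = λ² - 4 - 5 = 400 - 9 ≡ 37; y = λ·(4 - 37) - 40 ≡ 8. → (37, 8)
10P: (37, 8) + (5, 1). λ = (1 - 8)/(5 - 37) ≡ 52/27 mod 59. 27⁻¹ ≡ 35 (mod 59) since 27·35 = 945 ≡ 1, so λ ≡ 50.
  x = λ² - 37 - 5 = 2500 - 42 ≡ 39; y = λ·(37 - 39) - 8 ≡ 10. → (39, 10)
11P: (39, 10) + (5, 1). λ = (1 - 10)/(5 - 39) ≡ 50/25 mod 59. 25⁻¹ ≡ 26 (mod 59), so λ ≡ 2.
  x = λ² - 39 - 5 = 4 - 44 ≡ 19; y = λ·(39 - 19) - 10 ≡ 30. → (19, 30)
12P: (19, 30) + (5, 1). λ = (1 - 30)/(5 - 19) ≡ 30/45 mod 59. 45⁻¹ ≡ 21 (mod 59) since 45·21 = 945 ≡ 1, so λ ≡ 40.
  x = λ² - 19 - 5 = 1600 - 24 ≡ 42; y = λ·(19 - 42) - 30 ≡ 53. → (42, 53)

(42, 53)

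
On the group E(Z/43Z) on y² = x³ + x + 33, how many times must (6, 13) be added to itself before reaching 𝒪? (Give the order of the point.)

10

2P: tangent at (6, 13): λ = (3·6² + 1)/(2·13) ≡ 23/26. 26⁻¹ ≡ 5 (mod 43) since 26·5 = 130 ≡ 1, so λ ≡ 23·5 ≡ 29.
  x = λ² - 6 - 6 = 841 - 12 ≡ 12; y = λ·(6 - 12) - 13 ≡ 28. → (12, 28)
3P: (12, 28) + (6, 13). λ = (13 - 28)/(6 - 12) ≡ 28/37 mod 43. 37⁻¹ ≡ 7 (mod 43), so λ ≡ 24.
  x = λ² - 12 - 6 = 576 - 18 ≡ 42; y = λ·(12 - 42) - 28 ≡ 26. → (42, 26)
4P: (42, 26) + (6, 13). λ = (13 - 26)/(6 - 42) ≡ 30/7 mod 43. 7⁻¹ ≡ 37 (mod 43), so λ ≡ 35.
  x = λ² - 42 - 6 = 1225 - 48 ≡ 16; y = λ·(42 - 16) - 26 ≡ 24. → (16, 24)
5P: (16, 24) + (6, 13). λ = (13 - 24)/(6 - 16) ≡ 32/33 mod 43. 33⁻¹ ≡ 30 (mod 43), so λ ≡ 14.
  x = λ² - 16 - 6 = 196 - 22 ≡ 2; y = λ·(16 - 2) - 24 ≡ 0. → (2, 0)
6P: (2, 0) + (6, 13). λ = (13 - 0)/(6 - 2) ≡ 13/4 mod 43. 4⁻¹ ≡ 11 (mod 43), so λ ≡ 14.
  x = λ² - 2 - 6 = 196 - 8 ≡ 16; y = λ·(2 - 16) - 0 ≡ 19. → (16, 19)
7P: (16, 19) + (6, 13). λ = (13 - 19)/(6 - 16) ≡ 37/33 mod 43. 33⁻¹ ≡ 30 (mod 43) since 33·30 = 990 ≡ 1, so λ ≡ 35.
  x = λ² - 16 - 6 = 1225 - 22 ≡ 42; y = λ·(16 - 42) - 19 ≡ 17. → (42, 17)
8P: (42, 17) + (6, 13). λ = (13 - 17)/(6 - 42) ≡ 39/7 mod 43. 7⁻¹ ≡ 37 (mod 43), so λ ≡ 24.
  x = λ² - 42 - 6 = 576 - 48 ≡ 12; y = λ·(42 - 12) - 17 ≡ 15. → (12, 15)
9P: (12, 15) + (6, 13). λ = (13 - 15)/(6 - 12) ≡ 41/37 mod 43. 37⁻¹ ≡ 7 (mod 43), so λ ≡ 29.
  x = λ² - 12 - 6 = 841 - 18 ≡ 6; y = λ·(12 - 6) - 15 ≡ 30. → (6, 30)
10P: (6, 30) + (6, 13): same x and y₁ ≡ -y₂, so the sum is 𝒪.
10P = 𝒪, so the order is 10.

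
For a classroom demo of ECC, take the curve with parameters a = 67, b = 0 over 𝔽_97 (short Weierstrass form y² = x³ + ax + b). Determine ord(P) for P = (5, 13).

6

2P: tangent at (5, 13): λ = (3·5² + 67)/(2·13) ≡ 45/26. 26⁻¹ ≡ 56 (mod 97) since 26·56 = 1456 ≡ 1, so λ ≡ 45·56 ≡ 95.
  x = λ² - 5 - 5 = 9025 - 10 ≡ 91; y = λ·(5 - 91) - 13 ≡ 62. → (91, 62)
3P: (91, 62) + (5, 13). λ = (13 - 62)/(5 - 91) ≡ 48/11 mod 97. 11⁻¹ ≡ 53 (mod 97) since 11·53 = 583 ≡ 1, so λ ≡ 22.
  x = λ² - 91 - 5 = 484 - 96 ≡ 0; y = λ·(91 - 0) - 62 ≡ 0. → (0, 0)
4P: (0, 0) + (5, 13). λ = (13 - 0)/(5 - 0) ≡ 13/5 mod 97. 5⁻¹ ≡ 39 (mod 97) since 5·39 = 195 ≡ 1, so λ ≡ 22.
  x = λ² - 0 - 5 = 484 - 5 ≡ 91; y = λ·(0 - 91) - 0 ≡ 35. → (91, 35)
5P: (91, 35) + (5, 13). λ = (13 - 35)/(5 - 91) ≡ 75/11 mod 97. 11⁻¹ ≡ 53 (mod 97), so λ ≡ 95.
  x = λ² - 91 - 5 = 9025 - 96 ≡ 5; y = λ·(91 - 5) - 35 ≡ 84. → (5, 84)
6P: (5, 84) + (5, 13): same x and y₁ ≡ -y₂, so the sum is ∞.
6P = ∞, so the order is 6.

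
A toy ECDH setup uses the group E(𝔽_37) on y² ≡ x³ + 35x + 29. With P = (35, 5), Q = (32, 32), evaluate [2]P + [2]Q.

(5, 12)

First 2P:
Repeated addition: build up to 2P.
2P: tangent at (35, 5): λ = (3·35² + 35)/(2·5) ≡ 10/10. 10⁻¹ ≡ 26 (mod 37) since 10·26 = 260 ≡ 1, so λ ≡ 10·26 ≡ 1.
  x = λ² - 35 - 35 = 1 - 70 ≡ 5; y = λ·(35 - 5) - 5 ≡ 25. → (5, 25)
2P = (5, 25).
Next 2Q:
Repeated addition: build up to 2Q.
2Q: tangent at (32, 32): λ = (3·32² + 35)/(2·32) ≡ 36/27. 27⁻¹ ≡ 11 (mod 37), so λ ≡ 36·11 ≡ 26.
  x = λ² - 32 - 32 = 676 - 64 ≡ 20; y = λ·(32 - 20) - 32 ≡ 21. → (20, 21)
2Q = (20, 21).
Finally 2P + 2Q:
(5, 25) + (20, 21). λ = (21 - 25)/(20 - 5) ≡ 33/15 mod 37. 15⁻¹ ≡ 5 (mod 37), so λ ≡ 17.
  x = λ² - 5 - 20 = 289 - 25 ≡ 5; y = λ·(5 - 5) - 25 ≡ 12. → (5, 12)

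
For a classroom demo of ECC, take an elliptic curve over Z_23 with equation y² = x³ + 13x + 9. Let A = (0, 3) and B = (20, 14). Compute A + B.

(19, 13)

(0, 3) + (20, 14). λ = (14 - 3)/(20 - 0) ≡ 11/20 mod 23. 20⁻¹ ≡ 15 (mod 23), so λ ≡ 4.
  x = λ² - 0 - 20 = 16 - 20 ≡ 19; y = λ·(0 - 19) - 3 ≡ 13. → (19, 13)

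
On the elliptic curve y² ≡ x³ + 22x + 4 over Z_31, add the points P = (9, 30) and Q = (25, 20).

(9, 30) + (25, 20). λ = (20 - 30)/(25 - 9) ≡ 21/16 mod 31. 16⁻¹ ≡ 2 (mod 31) since 16·2 = 32 ≡ 1, so λ ≡ 11.
  x = λ² - 9 - 25 = 121 - 34 ≡ 25; y = λ·(9 - 25) - 30 ≡ 11. → (25, 11)

(25, 11)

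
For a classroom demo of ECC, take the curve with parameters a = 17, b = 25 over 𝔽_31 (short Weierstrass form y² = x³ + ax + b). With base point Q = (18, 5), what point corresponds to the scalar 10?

(14, 0)

Double-and-add on 10 = (1010)₂. Start with Q = (18, 5) for the leading 1-bit.
double: tangent at (18, 5): λ = (3·18² + 17)/(2·5) ≡ 28/10. 10⁻¹ ≡ 28 (mod 31), so λ ≡ 28·28 ≡ 9.
  x = λ² - 18 - 18 = 81 - 36 ≡ 14; y = λ·(18 - 14) - 5 ≡ 0. → (14, 0)
double: (14, 0) + (14, 0): same x and y₁ ≡ -y₂, so the sum is 𝒪.
add Q: 𝒪 + (18, 5) = (18, 5) (identity).
double: tangent at (18, 5): λ = (3·18² + 17)/(2·5) ≡ 28/10. 10⁻¹ ≡ 28 (mod 31), so λ ≡ 28·28 ≡ 9.
  x = λ² - 18 - 18 = 81 - 36 ≡ 14; y = λ·(18 - 14) - 5 ≡ 0. → (14, 0)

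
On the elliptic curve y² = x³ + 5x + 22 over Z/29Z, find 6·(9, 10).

(8, 9)

Write P = (9, 10).
Double-and-add on 6 = (110)₂. Start with P = (9, 10) for the leading 1-bit.
double: tangent at (9, 10): λ = (3·9² + 5)/(2·10) ≡ 16/20. 20⁻¹ ≡ 16 (mod 29), so λ ≡ 16·16 ≡ 24.
  x = λ² - 9 - 9 = 576 - 18 ≡ 7; y = λ·(9 - 7) - 10 ≡ 9. → (7, 9)
add P: (7, 9) + (9, 10). λ = (10 - 9)/(9 - 7) ≡ 1/2 mod 29. 2⁻¹ ≡ 15 (mod 29) since 2·15 = 30 ≡ 1, so λ ≡ 15.
  x = λ² - 7 - 9 = 225 - 16 ≡ 6; y = λ·(7 - 6) - 9 ≡ 6. → (6, 6)
double: tangent at (6, 6): λ = (3·6² + 5)/(2·6) ≡ 26/12. 12⁻¹ ≡ 17 (mod 29) since 12·17 = 204 ≡ 1, so λ ≡ 26·17 ≡ 7.
  x = λ² - 6 - 6 = 49 - 12 ≡ 8; y = λ·(6 - 8) - 6 ≡ 9. → (8, 9)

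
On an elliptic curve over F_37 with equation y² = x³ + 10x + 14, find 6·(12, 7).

(10, 2)

Write Q = (12, 7).
Double-and-add on 6 = (110)₂. Start with Q = (12, 7) for the leading 1-bit.
double: tangent at (12, 7): λ = (3·12² + 10)/(2·7) ≡ 35/14. 14⁻¹ ≡ 8 (mod 37) since 14·8 = 112 ≡ 1, so λ ≡ 35·8 ≡ 21.
  x = λ² - 12 - 12 = 441 - 24 ≡ 10; y = λ·(12 - 10) - 7 ≡ 35. → (10, 35)
add Q: (10, 35) + (12, 7). λ = (7 - 35)/(12 - 10) ≡ 9/2 mod 37. 2⁻¹ ≡ 19 (mod 37) since 2·19 = 38 ≡ 1, so λ ≡ 23.
  x = λ² - 10 - 12 = 529 - 22 ≡ 26; y = λ·(10 - 26) - 35 ≡ 4. → (26, 4)
double: tangent at (26, 4): λ = (3·26² + 10)/(2·4) ≡ 3/8. 8⁻¹ ≡ 14 (mod 37), so λ ≡ 3·14 ≡ 5.
  x = λ² - 26 - 26 = 25 - 52 ≡ 10; y = λ·(26 - 10) - 4 ≡ 2. → (10, 2)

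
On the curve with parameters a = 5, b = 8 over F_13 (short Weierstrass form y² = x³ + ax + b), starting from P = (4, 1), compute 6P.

Double-and-add on 6 = (110)₂. Start with P = (4, 1) for the leading 1-bit.
double: tangent at (4, 1): λ = (3·4² + 5)/(2·1) ≡ 1/2. 2⁻¹ ≡ 7 (mod 13) since 2·7 = 14 ≡ 1, so λ ≡ 1·7 ≡ 7.
  x = λ² - 4 - 4 = 49 - 8 ≡ 2; y = λ·(4 - 2) - 1 ≡ 0. → (2, 0)
add P: (2, 0) + (4, 1). λ = (1 - 0)/(4 - 2) ≡ 1/2 mod 13. 2⁻¹ ≡ 7 (mod 13), so λ ≡ 7.
  x = λ² - 2 - 4 = 49 - 6 ≡ 4; y = λ·(2 - 4) - 0 ≡ 12. → (4, 12)
double: tangent at (4, 12): λ = (3·4² + 5)/(2·12) ≡ 1/11. 11⁻¹ ≡ 6 (mod 13), so λ ≡ 1·6 ≡ 6.
  x = λ² - 4 - 4 = 36 - 8 ≡ 2; y = λ·(4 - 2) - 12 ≡ 0. → (2, 0)

(2, 0)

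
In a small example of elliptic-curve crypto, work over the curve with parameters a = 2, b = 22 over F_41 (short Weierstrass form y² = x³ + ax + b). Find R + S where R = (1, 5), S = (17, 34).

(21, 10)

(1, 5) + (17, 34). λ = (34 - 5)/(17 - 1) ≡ 29/16 mod 41. 16⁻¹ ≡ 18 (mod 41) since 16·18 = 288 ≡ 1, so λ ≡ 30.
  x = λ² - 1 - 17 = 900 - 18 ≡ 21; y = λ·(1 - 21) - 5 ≡ 10. → (21, 10)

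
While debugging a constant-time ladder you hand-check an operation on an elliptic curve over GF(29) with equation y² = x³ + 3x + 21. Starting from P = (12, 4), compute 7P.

(3, 12)

Double-and-add on 7 = (111)₂. Start with P = (12, 4) for the leading 1-bit.
double: tangent at (12, 4): λ = (3·12² + 3)/(2·4) ≡ 0/8. 8⁻¹ ≡ 11 (mod 29) since 8·11 = 88 ≡ 1, so λ ≡ 0·11 ≡ 0.
  x = λ² - 12 - 12 = 0 - 24 ≡ 5; y = λ·(12 - 5) - 4 ≡ 25. → (5, 25)
add P: (5, 25) + (12, 4). λ = (4 - 25)/(12 - 5) ≡ 8/7 mod 29. 7⁻¹ ≡ 25 (mod 29) since 7·25 = 175 ≡ 1, so λ ≡ 26.
  x = λ² - 5 - 12 = 676 - 17 ≡ 21; y = λ·(5 - 21) - 25 ≡ 23. → (21, 23)
double: tangent at (21, 23): λ = (3·21² + 3)/(2·23) ≡ 21/17. 17⁻¹ ≡ 12 (mod 29) since 17·12 = 204 ≡ 1, so λ ≡ 21·12 ≡ 20.
  x = λ² - 21 - 21 = 400 - 42 ≡ 10; y = λ·(21 - 10) - 23 ≡ 23. → (10, 23)
add P: (10, 23) + (12, 4). λ = (4 - 23)/(12 - 10) ≡ 10/2 mod 29. 2⁻¹ ≡ 15 (mod 29) since 2·15 = 30 ≡ 1, so λ ≡ 5.
  x = λ² - 10 - 12 = 25 - 22 ≡ 3; y = λ·(10 - 3) - 23 ≡ 12. → (3, 12)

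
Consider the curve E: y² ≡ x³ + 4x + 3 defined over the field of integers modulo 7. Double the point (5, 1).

tangent at (5, 1): λ = (3·5² + 4)/(2·1) ≡ 2/2. 2⁻¹ ≡ 4 (mod 7), so λ ≡ 2·4 ≡ 1.
  x = λ² - 5 - 5 = 1 - 10 ≡ 5; y = λ·(5 - 5) - 1 ≡ 6. → (5, 6)

(5, 6)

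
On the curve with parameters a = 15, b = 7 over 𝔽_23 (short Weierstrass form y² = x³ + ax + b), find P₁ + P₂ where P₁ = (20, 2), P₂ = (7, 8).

(20, 2) + (7, 8). λ = (8 - 2)/(7 - 20) ≡ 6/10 mod 23. 10⁻¹ ≡ 7 (mod 23), so λ ≡ 19.
  x = λ² - 20 - 7 = 361 - 27 ≡ 12; y = λ·(20 - 12) - 2 ≡ 12. → (12, 12)

(12, 12)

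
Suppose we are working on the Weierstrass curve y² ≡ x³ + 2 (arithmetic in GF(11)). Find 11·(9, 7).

(9, 4)

Write Q = (9, 7).
Repeated addition: build up to 11Q.
2Q: tangent at (9, 7): λ = (3·9² + 0)/(2·7) ≡ 1/3. 3⁻¹ ≡ 4 (mod 11), so λ ≡ 1·4 ≡ 4.
  x = λ² - 9 - 9 = 16 - 18 ≡ 9; y = λ·(9 - 9) - 7 ≡ 4. → (9, 4)
3Q: (9, 4) + (9, 7): same x and y₁ ≡ -y₂, so the sum is the point at infinity.
4Q: the point at infinity + (9, 7) = (9, 7) (identity).
5Q: tangent at (9, 7): λ = (3·9² + 0)/(2·7) ≡ 1/3. 3⁻¹ ≡ 4 (mod 11) since 3·4 = 12 ≡ 1, so λ ≡ 1·4 ≡ 4.
  x = λ² - 9 - 9 = 16 - 18 ≡ 9; y = λ·(9 - 9) - 7 ≡ 4. → (9, 4)
6Q: (9, 4) + (9, 7): same x and y₁ ≡ -y₂, so the sum is the point at infinity.
7Q: the point at infinity + (9, 7) = (9, 7) (identity).
8Q: tangent at (9, 7): λ = (3·9² + 0)/(2·7) ≡ 1/3. 3⁻¹ ≡ 4 (mod 11), so λ ≡ 1·4 ≡ 4.
  x = λ² - 9 - 9 = 16 - 18 ≡ 9; y = λ·(9 - 9) - 7 ≡ 4. → (9, 4)
9Q: (9, 4) + (9, 7): same x and y₁ ≡ -y₂, so the sum is the point at infinity.
10Q: the point at infinity + (9, 7) = (9, 7) (identity).
11Q: tangent at (9, 7): λ = (3·9² + 0)/(2·7) ≡ 1/3. 3⁻¹ ≡ 4 (mod 11), so λ ≡ 1·4 ≡ 4.
  x = λ² - 9 - 9 = 16 - 18 ≡ 9; y = λ·(9 - 9) - 7 ≡ 4. → (9, 4)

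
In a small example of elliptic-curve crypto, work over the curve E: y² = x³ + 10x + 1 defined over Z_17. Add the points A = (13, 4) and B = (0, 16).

(13, 13)

(13, 4) + (0, 16). λ = (16 - 4)/(0 - 13) ≡ 12/4 mod 17. 4⁻¹ ≡ 13 (mod 17) since 4·13 = 52 ≡ 1, so λ ≡ 3.
  x = λ² - 13 - 0 = 9 - 13 ≡ 13; y = λ·(13 - 13) - 4 ≡ 13. → (13, 13)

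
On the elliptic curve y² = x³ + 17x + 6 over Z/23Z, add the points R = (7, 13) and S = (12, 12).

(16, 21)

(7, 13) + (12, 12). λ = (12 - 13)/(12 - 7) ≡ 22/5 mod 23. 5⁻¹ ≡ 14 (mod 23), so λ ≡ 9.
  x = λ² - 7 - 12 = 81 - 19 ≡ 16; y = λ·(7 - 16) - 13 ≡ 21. → (16, 21)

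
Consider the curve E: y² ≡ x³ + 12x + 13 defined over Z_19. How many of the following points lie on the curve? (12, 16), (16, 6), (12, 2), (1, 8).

2

(12, 16): 16² ≡ 9, rhs ≡ 4 → off.
(16, 6): 6² ≡ 17, rhs ≡ 7 → off.
(12, 2): 2² ≡ 4, rhs ≡ 4 → on.
(1, 8): 8² ≡ 7, rhs ≡ 7 → on.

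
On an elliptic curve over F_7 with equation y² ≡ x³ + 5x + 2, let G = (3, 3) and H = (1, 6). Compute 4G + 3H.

O

First 4G:
Double-and-add on 4 = (100)₂. Start with G = (3, 3) for the leading 1-bit.
double: tangent at (3, 3): λ = (3·3² + 5)/(2·3) ≡ 4/6. 6⁻¹ ≡ 6 (mod 7), so λ ≡ 4·6 ≡ 3.
  x = λ² - 3 - 3 = 9 - 6 ≡ 3; y = λ·(3 - 3) - 3 ≡ 4. → (3, 4)
double: tangent at (3, 4): λ = (3·3² + 5)/(2·4) ≡ 4/1. 1⁻¹ ≡ 1 (mod 7) since 1·1 = 1 ≡ 1, so λ ≡ 4·1 ≡ 4.
  x = λ² - 3 - 3 = 16 - 6 ≡ 3; y = λ·(3 - 3) - 4 ≡ 3. → (3, 3)
4G = (3, 3).
Next 3H:
Repeated addition: build up to 3H.
2H: tangent at (1, 6): λ = (3·1² + 5)/(2·6) ≡ 1/5. 5⁻¹ ≡ 3 (mod 7), so λ ≡ 1·3 ≡ 3.
  x = λ² - 1 - 1 = 9 - 2 ≡ 0; y = λ·(1 - 0) - 6 ≡ 4. → (0, 4)
3H: (0, 4) + (1, 6). λ = (6 - 4)/(1 - 0) ≡ 2/1 mod 7. 1⁻¹ ≡ 1 (mod 7), so λ ≡ 2.
  x = λ² - 0 - 1 = 4 - 1 ≡ 3; y = λ·(0 - 3) - 4 ≡ 4. → (3, 4)
3H = (3, 4).
Finally 4G + 3H:
(3, 3) + (3, 4): same x and y₁ ≡ -y₂, so the sum is 𝒪.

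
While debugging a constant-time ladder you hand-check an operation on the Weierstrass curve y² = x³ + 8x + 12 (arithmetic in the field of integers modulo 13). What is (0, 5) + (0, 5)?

tangent at (0, 5): λ = (3·0² + 8)/(2·5) ≡ 8/10. 10⁻¹ ≡ 4 (mod 13) since 10·4 = 40 ≡ 1, so λ ≡ 8·4 ≡ 6.
  x = λ² - 0 - 0 = 36 - 0 ≡ 10; y = λ·(0 - 10) - 5 ≡ 0. → (10, 0)

(10, 0)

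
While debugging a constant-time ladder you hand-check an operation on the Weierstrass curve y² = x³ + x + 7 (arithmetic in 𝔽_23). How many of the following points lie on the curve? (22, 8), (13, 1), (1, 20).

(22, 8): 8² ≡ 18, rhs ≡ 5 → off.
(13, 1): 1² ≡ 1, rhs ≡ 9 → off.
(1, 20): 20² ≡ 9, rhs ≡ 9 → on.

1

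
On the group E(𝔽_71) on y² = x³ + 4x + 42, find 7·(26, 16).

Write Q = (26, 16).
Repeated addition: build up to 7Q.
2Q: tangent at (26, 16): λ = (3·26² + 4)/(2·16) ≡ 44/32. 32⁻¹ ≡ 20 (mod 71), so λ ≡ 44·20 ≡ 28.
  x = λ² - 26 - 26 = 784 - 52 ≡ 22; y = λ·(26 - 22) - 16 ≡ 25. → (22, 25)
3Q: (22, 25) + (26, 16). λ = (16 - 25)/(26 - 22) ≡ 62/4 mod 71. 4⁻¹ ≡ 18 (mod 71), so λ ≡ 51.
  x = λ² - 22 - 26 = 2601 - 48 ≡ 68; y = λ·(22 - 68) - 25 ≡ 43. → (68, 43)
4Q: (68, 43) + (26, 16). λ = (16 - 43)/(26 - 68) ≡ 44/29 mod 71. 29⁻¹ ≡ 49 (mod 71) since 29·49 = 1421 ≡ 1, so λ ≡ 26.
  x = λ² - 68 - 26 = 676 - 94 ≡ 14; y = λ·(68 - 14) - 43 ≡ 12. → (14, 12)
5Q: (14, 12) + (26, 16). λ = (16 - 12)/(26 - 14) ≡ 4/12 mod 71. 12⁻¹ ≡ 6 (mod 71) since 12·6 = 72 ≡ 1, so λ ≡ 24.
  x = λ² - 14 - 26 = 576 - 40 ≡ 39; y = λ·(14 - 39) - 12 ≡ 27. → (39, 27)
6Q: (39, 27) + (26, 16). λ = (16 - 27)/(26 - 39) ≡ 60/58 mod 71. 58⁻¹ ≡ 60 (mod 71), so λ ≡ 50.
  x = λ² - 39 - 26 = 2500 - 65 ≡ 21; y = λ·(39 - 21) - 27 ≡ 21. → (21, 21)
7Q: (21, 21) + (26, 16). λ = (16 - 21)/(26 - 21) ≡ 66/5 mod 71. 5⁻¹ ≡ 57 (mod 71) since 5·57 = 285 ≡ 1, so λ ≡ 70.
  x = λ² - 21 - 26 = 4900 - 47 ≡ 25; y = λ·(21 - 25) - 21 ≡ 54. → (25, 54)

(25, 54)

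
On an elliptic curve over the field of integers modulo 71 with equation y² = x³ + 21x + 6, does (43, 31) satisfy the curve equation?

no

y² = 31² ≡ 38; x³ + 21x + 6 = 80416 ≡ 44 (mod 71). 38 ≠ 44.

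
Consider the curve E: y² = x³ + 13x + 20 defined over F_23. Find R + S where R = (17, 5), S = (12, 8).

(10, 0)

(17, 5) + (12, 8). λ = (8 - 5)/(12 - 17) ≡ 3/18 mod 23. 18⁻¹ ≡ 9 (mod 23), so λ ≡ 4.
  x = λ² - 17 - 12 = 16 - 29 ≡ 10; y = λ·(17 - 10) - 5 ≡ 0. → (10, 0)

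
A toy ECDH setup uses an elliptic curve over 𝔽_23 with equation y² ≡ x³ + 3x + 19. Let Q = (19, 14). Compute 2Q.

tangent at (19, 14): λ = (3·19² + 3)/(2·14) ≡ 5/5. 5⁻¹ ≡ 14 (mod 23), so λ ≡ 5·14 ≡ 1.
  x = λ² - 19 - 19 = 1 - 38 ≡ 9; y = λ·(19 - 9) - 14 ≡ 19. → (9, 19)

(9, 19)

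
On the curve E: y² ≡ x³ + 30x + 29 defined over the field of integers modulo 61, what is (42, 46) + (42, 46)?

tangent at (42, 46): λ = (3·42² + 30)/(2·46) ≡ 15/31. 31⁻¹ ≡ 2 (mod 61) since 31·2 = 62 ≡ 1, so λ ≡ 15·2 ≡ 30.
  x = λ² - 42 - 42 = 900 - 84 ≡ 23; y = λ·(42 - 23) - 46 ≡ 36. → (23, 36)

(23, 36)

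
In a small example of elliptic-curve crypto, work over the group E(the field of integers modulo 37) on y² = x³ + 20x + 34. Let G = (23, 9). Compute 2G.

(16, 26)

tangent at (23, 9): λ = (3·23² + 20)/(2·9) ≡ 16/18. 18⁻¹ ≡ 35 (mod 37) since 18·35 = 630 ≡ 1, so λ ≡ 16·35 ≡ 5.
  x = λ² - 23 - 23 = 25 - 46 ≡ 16; y = λ·(23 - 16) - 9 ≡ 26. → (16, 26)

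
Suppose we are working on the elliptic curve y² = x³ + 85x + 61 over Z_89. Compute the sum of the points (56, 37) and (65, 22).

(56, 37) + (65, 22). λ = (22 - 37)/(65 - 56) ≡ 74/9 mod 89. 9⁻¹ ≡ 10 (mod 89) since 9·10 = 90 ≡ 1, so λ ≡ 28.
  x = λ² - 56 - 65 = 784 - 121 ≡ 40; y = λ·(56 - 40) - 37 ≡ 55. → (40, 55)

(40, 55)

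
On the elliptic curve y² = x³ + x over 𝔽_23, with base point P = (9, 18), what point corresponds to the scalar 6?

O

Double-and-add on 6 = (110)₂. Start with P = (9, 18) for the leading 1-bit.
double: tangent at (9, 18): λ = (3·9² + 1)/(2·18) ≡ 14/13. 13⁻¹ ≡ 16 (mod 23), so λ ≡ 14·16 ≡ 17.
  x = λ² - 9 - 9 = 289 - 18 ≡ 18; y = λ·(9 - 18) - 18 ≡ 13. → (18, 13)
add P: (18, 13) + (9, 18). λ = (18 - 13)/(9 - 18) ≡ 5/14 mod 23. 14⁻¹ ≡ 5 (mod 23) since 14·5 = 70 ≡ 1, so λ ≡ 2.
  x = λ² - 18 - 9 = 4 - 27 ≡ 0; y = λ·(18 - 0) - 13 ≡ 0. → (0, 0)
double: (0, 0) + (0, 0): same x and y₁ ≡ -y₂, so the sum is O.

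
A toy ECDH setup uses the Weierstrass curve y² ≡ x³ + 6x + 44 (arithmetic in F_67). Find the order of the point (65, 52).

9

2P: tangent at (65, 52): λ = (3·65² + 6)/(2·52) ≡ 18/37. 37⁻¹ ≡ 29 (mod 67), so λ ≡ 18·29 ≡ 53.
  x = λ² - 65 - 65 = 2809 - 130 ≡ 66; y = λ·(65 - 66) - 52 ≡ 29. → (66, 29)
3P: (66, 29) + (65, 52). λ = (52 - 29)/(65 - 66) ≡ 23/66 mod 67. 66⁻¹ ≡ 66 (mod 67), so λ ≡ 44.
  x = λ² - 66 - 65 = 1936 - 131 ≡ 63; y = λ·(66 - 63) - 29 ≡ 36. → (63, 36)
4P: (63, 36) + (65, 52). λ = (52 - 36)/(65 - 63) ≡ 16/2 mod 67. 2⁻¹ ≡ 34 (mod 67) since 2·34 = 68 ≡ 1, so λ ≡ 8.
  x = λ² - 63 - 65 = 64 - 128 ≡ 3; y = λ·(63 - 3) - 36 ≡ 42. → (3, 42)
5P: (3, 42) + (65, 52). λ = (52 - 42)/(65 - 3) ≡ 10/62 mod 67. 62⁻¹ ≡ 40 (mod 67), so λ ≡ 65.
  x = λ² - 3 - 65 = 4225 - 68 ≡ 3; y = λ·(3 - 3) - 42 ≡ 25. → (3, 25)
6P: (3, 25) + (65, 52). λ = (52 - 25)/(65 - 3) ≡ 27/62 mod 67. 62⁻¹ ≡ 40 (mod 67), so λ ≡ 8.
  x = λ² - 3 - 65 = 64 - 68 ≡ 63; y = λ·(3 - 63) - 25 ≡ 31. → (63, 31)
7P: (63, 31) + (65, 52). λ = (52 - 31)/(65 - 63) ≡ 21/2 mod 67. 2⁻¹ ≡ 34 (mod 67), so λ ≡ 44.
  x = λ² - 63 - 65 = 1936 - 128 ≡ 66; y = λ·(63 - 66) - 31 ≡ 38. → (66, 38)
8P: (66, 38) + (65, 52). λ = (52 - 38)/(65 - 66) ≡ 14/66 mod 67. 66⁻¹ ≡ 66 (mod 67) since 66·66 = 4356 ≡ 1, so λ ≡ 53.
  x = λ² - 66 - 65 = 2809 - 131 ≡ 65; y = λ·(66 - 65) - 38 ≡ 15. → (65, 15)
9P: (65, 15) + (65, 52): same x and y₁ ≡ -y₂, so the sum is O.
9P = O, so the order is 9.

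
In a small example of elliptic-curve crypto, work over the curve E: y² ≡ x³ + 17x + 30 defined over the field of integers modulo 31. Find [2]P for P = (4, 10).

(20, 0)

tangent at (4, 10): λ = (3·4² + 17)/(2·10) ≡ 3/20. 20⁻¹ ≡ 14 (mod 31), so λ ≡ 3·14 ≡ 11.
  x = λ² - 4 - 4 = 121 - 8 ≡ 20; y = λ·(4 - 20) - 10 ≡ 0. → (20, 0)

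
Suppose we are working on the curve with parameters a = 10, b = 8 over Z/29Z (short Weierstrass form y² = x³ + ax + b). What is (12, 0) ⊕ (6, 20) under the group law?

(6, 9)

(12, 0) + (6, 20). λ = (20 - 0)/(6 - 12) ≡ 20/23 mod 29. 23⁻¹ ≡ 24 (mod 29), so λ ≡ 16.
  x = λ² - 12 - 6 = 256 - 18 ≡ 6; y = λ·(12 - 6) - 0 ≡ 9. → (6, 9)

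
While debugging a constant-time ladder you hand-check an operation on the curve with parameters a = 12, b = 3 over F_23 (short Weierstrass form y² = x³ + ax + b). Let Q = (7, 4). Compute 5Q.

(12, 14)

Double-and-add on 5 = (101)₂. Start with Q = (7, 4) for the leading 1-bit.
double: tangent at (7, 4): λ = (3·7² + 12)/(2·4) ≡ 21/8. 8⁻¹ ≡ 3 (mod 23), so λ ≡ 21·3 ≡ 17.
  x = λ² - 7 - 7 = 289 - 14 ≡ 22; y = λ·(7 - 22) - 4 ≡ 17. → (22, 17)
double: tangent at (22, 17): λ = (3·22² + 12)/(2·17) ≡ 15/11. 11⁻¹ ≡ 21 (mod 23) since 11·21 = 231 ≡ 1, so λ ≡ 15·21 ≡ 16.
  x = λ² - 22 - 22 = 256 - 44 ≡ 5; y = λ·(22 - 5) - 17 ≡ 2. → (5, 2)
add Q: (5, 2) + (7, 4). λ = (4 - 2)/(7 - 5) ≡ 2/2 mod 23. 2⁻¹ ≡ 12 (mod 23), so λ ≡ 1.
  x = λ² - 5 - 7 = 1 - 12 ≡ 12; y = λ·(5 - 12) - 2 ≡ 14. → (12, 14)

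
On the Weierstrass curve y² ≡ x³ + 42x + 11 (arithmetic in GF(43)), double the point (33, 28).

(33, 15)

tangent at (33, 28): λ = (3·33² + 42)/(2·28) ≡ 41/13. 13⁻¹ ≡ 10 (mod 43), so λ ≡ 41·10 ≡ 23.
  x = λ² - 33 - 33 = 529 - 66 ≡ 33; y = λ·(33 - 33) - 28 ≡ 15. → (33, 15)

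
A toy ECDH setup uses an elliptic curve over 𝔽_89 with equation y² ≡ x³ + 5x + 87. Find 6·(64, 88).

Write P = (64, 88).
Repeated addition: build up to 6P.
2P: tangent at (64, 88): λ = (3·64² + 5)/(2·88) ≡ 11/87. 87⁻¹ ≡ 44 (mod 89) since 87·44 = 3828 ≡ 1, so λ ≡ 11·44 ≡ 39.
  x = λ² - 64 - 64 = 1521 - 128 ≡ 58; y = λ·(64 - 58) - 88 ≡ 57. → (58, 57)
3P: (58, 57) + (64, 88). λ = (88 - 57)/(64 - 58) ≡ 31/6 mod 89. 6⁻¹ ≡ 15 (mod 89), so λ ≡ 20.
  x = λ² - 58 - 64 = 400 - 122 ≡ 11; y = λ·(58 - 11) - 57 ≡ 82. → (11, 82)
4P: (11, 82) + (64, 88). λ = (88 - 82)/(64 - 11) ≡ 6/53 mod 89. 53⁻¹ ≡ 42 (mod 89), so λ ≡ 74.
  x = λ² - 11 - 64 = 5476 - 75 ≡ 61; y = λ·(11 - 61) - 82 ≡ 45. → (61, 45)
5P: (61, 45) + (64, 88). λ = (88 - 45)/(64 - 61) ≡ 43/3 mod 89. 3⁻¹ ≡ 30 (mod 89) since 3·30 = 90 ≡ 1, so λ ≡ 44.
  x = λ² - 61 - 64 = 1936 - 125 ≡ 31; y = λ·(61 - 31) - 45 ≡ 29. → (31, 29)
6P: (31, 29) + (64, 88). λ = (88 - 29)/(64 - 31) ≡ 59/33 mod 89. 33⁻¹ ≡ 27 (mod 89), so λ ≡ 80.
  x = λ² - 31 - 64 = 6400 - 95 ≡ 75; y = λ·(31 - 75) - 29 ≡ 11. → (75, 11)

(75, 11)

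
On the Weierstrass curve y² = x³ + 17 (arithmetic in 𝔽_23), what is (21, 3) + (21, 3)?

(8, 0)

tangent at (21, 3): λ = (3·21² + 0)/(2·3) ≡ 12/6. 6⁻¹ ≡ 4 (mod 23) since 6·4 = 24 ≡ 1, so λ ≡ 12·4 ≡ 2.
  x = λ² - 21 - 21 = 4 - 42 ≡ 8; y = λ·(21 - 8) - 3 ≡ 0. → (8, 0)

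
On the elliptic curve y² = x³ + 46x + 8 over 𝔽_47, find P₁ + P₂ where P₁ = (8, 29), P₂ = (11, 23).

(8, 29) + (11, 23). λ = (23 - 29)/(11 - 8) ≡ 41/3 mod 47. 3⁻¹ ≡ 16 (mod 47), so λ ≡ 45.
  x = λ² - 8 - 11 = 2025 - 19 ≡ 32; y = λ·(8 - 32) - 29 ≡ 19. → (32, 19)

(32, 19)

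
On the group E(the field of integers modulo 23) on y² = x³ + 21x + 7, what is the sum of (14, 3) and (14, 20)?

O

The two points share x = 14 and their y-coordinates satisfy 3 + 20 ≡ 0 (mod 23), so they are inverses. Their sum is O.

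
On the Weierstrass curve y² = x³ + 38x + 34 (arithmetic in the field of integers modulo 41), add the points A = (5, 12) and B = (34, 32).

(23, 18)

(5, 12) + (34, 32). λ = (32 - 12)/(34 - 5) ≡ 20/29 mod 41. 29⁻¹ ≡ 17 (mod 41), so λ ≡ 12.
  x = λ² - 5 - 34 = 144 - 39 ≡ 23; y = λ·(5 - 23) - 12 ≡ 18. → (23, 18)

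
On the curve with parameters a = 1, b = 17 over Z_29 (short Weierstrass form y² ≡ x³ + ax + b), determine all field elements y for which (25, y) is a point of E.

6, 23

x³ + 1x + 17 = 15667 ≡ 7 (mod 29).
Square roots of 7 mod 29: 6 and 23 (since 6² = 36 ≡ 7).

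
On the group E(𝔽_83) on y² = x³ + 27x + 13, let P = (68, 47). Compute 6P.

O

Repeated addition: build up to 6P.
2P: tangent at (68, 47): λ = (3·68² + 27)/(2·47) ≡ 38/11. 11⁻¹ ≡ 68 (mod 83), so λ ≡ 38·68 ≡ 11.
  x = λ² - 68 - 68 = 121 - 136 ≡ 68; y = λ·(68 - 68) - 47 ≡ 36. → (68, 36)
3P: (68, 36) + (68, 47): same x and y₁ ≡ -y₂, so the sum is 𝒪.
4P: 𝒪 + (68, 47) = (68, 47) (identity).
5P: tangent at (68, 47): λ = (3·68² + 27)/(2·47) ≡ 38/11. 11⁻¹ ≡ 68 (mod 83), so λ ≡ 38·68 ≡ 11.
  x = λ² - 68 - 68 = 121 - 136 ≡ 68; y = λ·(68 - 68) - 47 ≡ 36. → (68, 36)
6P: (68, 36) + (68, 47): same x and y₁ ≡ -y₂, so the sum is 𝒪.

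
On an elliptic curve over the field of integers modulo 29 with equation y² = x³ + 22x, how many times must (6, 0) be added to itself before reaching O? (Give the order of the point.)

2P: (6, 0) + (6, 0): same x and y₁ ≡ -y₂, so the sum is O.
2P = O, so the order is 2.

2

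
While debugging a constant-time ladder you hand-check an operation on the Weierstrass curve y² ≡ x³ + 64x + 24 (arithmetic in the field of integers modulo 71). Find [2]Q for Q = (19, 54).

tangent at (19, 54): λ = (3·19² + 64)/(2·54) ≡ 11/37. 37⁻¹ ≡ 48 (mod 71), so λ ≡ 11·48 ≡ 31.
  x = λ² - 19 - 19 = 961 - 38 ≡ 0; y = λ·(19 - 0) - 54 ≡ 38. → (0, 38)

(0, 38)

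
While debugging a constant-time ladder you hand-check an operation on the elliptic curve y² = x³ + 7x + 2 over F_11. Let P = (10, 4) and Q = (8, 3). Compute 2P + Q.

First 2P:
Repeated addition: build up to 2P.
2P: tangent at (10, 4): λ = (3·10² + 7)/(2·4) ≡ 10/8. 8⁻¹ ≡ 7 (mod 11), so λ ≡ 10·7 ≡ 4.
  x = λ² - 10 - 10 = 16 - 20 ≡ 7; y = λ·(10 - 7) - 4 ≡ 8. → (7, 8)
2P = (7, 8).
Finally 2P + Q:
(7, 8) + (8, 3). λ = (3 - 8)/(8 - 7) ≡ 6/1 mod 11. 1⁻¹ ≡ 1 (mod 11), so λ ≡ 6.
  x = λ² - 7 - 8 = 36 - 15 ≡ 10; y = λ·(7 - 10) - 8 ≡ 7. → (10, 7)

(10, 7)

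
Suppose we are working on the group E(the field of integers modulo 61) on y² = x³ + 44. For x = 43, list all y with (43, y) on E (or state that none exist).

none

x³ + 0x + 44 = 79551 ≡ 7 (mod 61).
7 is a non-residue mod 61; no y exists.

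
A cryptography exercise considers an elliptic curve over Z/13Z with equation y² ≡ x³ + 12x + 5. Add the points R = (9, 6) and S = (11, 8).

(7, 9)

(9, 6) + (11, 8). λ = (8 - 6)/(11 - 9) ≡ 2/2 mod 13. 2⁻¹ ≡ 7 (mod 13), so λ ≡ 1.
  x = λ² - 9 - 11 = 1 - 20 ≡ 7; y = λ·(9 - 7) - 6 ≡ 9. → (7, 9)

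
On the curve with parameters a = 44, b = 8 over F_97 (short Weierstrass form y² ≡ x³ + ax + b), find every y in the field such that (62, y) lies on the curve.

x³ + 44x + 8 = 241064 ≡ 19 (mod 97).
19 is a non-residue mod 97; no y exists.

none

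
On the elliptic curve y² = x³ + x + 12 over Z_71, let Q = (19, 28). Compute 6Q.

Double-and-add on 6 = (110)₂. Start with Q = (19, 28) for the leading 1-bit.
double: tangent at (19, 28): λ = (3·19² + 1)/(2·28) ≡ 19/56. 56⁻¹ ≡ 52 (mod 71), so λ ≡ 19·52 ≡ 65.
  x = λ² - 19 - 19 = 4225 - 38 ≡ 69; y = λ·(19 - 69) - 28 ≡ 59. → (69, 59)
add Q: (69, 59) + (19, 28). λ = (28 - 59)/(19 - 69) ≡ 40/21 mod 71. 21⁻¹ ≡ 44 (mod 71) since 21·44 = 924 ≡ 1, so λ ≡ 56.
  x = λ² - 69 - 19 = 3136 - 88 ≡ 66; y = λ·(69 - 66) - 59 ≡ 38. → (66, 38)
double: tangent at (66, 38): λ = (3·66² + 1)/(2·38) ≡ 5/5. 5⁻¹ ≡ 57 (mod 71) since 5·57 = 285 ≡ 1, so λ ≡ 5·57 ≡ 1.
  x = λ² - 66 - 66 = 1 - 132 ≡ 11; y = λ·(66 - 11) - 38 ≡ 17. → (11, 17)

(11, 17)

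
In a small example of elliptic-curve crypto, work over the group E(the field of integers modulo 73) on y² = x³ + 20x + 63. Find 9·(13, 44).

(49, 33)

Write G = (13, 44).
Double-and-add on 9 = (1001)₂. Start with G = (13, 44) for the leading 1-bit.
double: tangent at (13, 44): λ = (3·13² + 20)/(2·44) ≡ 16/15. 15⁻¹ ≡ 39 (mod 73), so λ ≡ 16·39 ≡ 40.
  x = λ² - 13 - 13 = 1600 - 26 ≡ 41; y = λ·(13 - 41) - 44 ≡ 4. → (41, 4)
double: tangent at (41, 4): λ = (3·41² + 20)/(2·4) ≡ 26/8. 8⁻¹ ≡ 64 (mod 73), so λ ≡ 26·64 ≡ 58.
  x = λ² - 41 - 41 = 3364 - 82 ≡ 70; y = λ·(41 - 70) - 4 ≡ 66. → (70, 66)
double: tangent at (70, 66): λ = (3·70² + 20)/(2·66) ≡ 47/59. 59⁻¹ ≡ 26 (mod 73) since 59·26 = 1534 ≡ 1, so λ ≡ 47·26 ≡ 54.
  x = λ² - 70 - 70 = 2916 - 140 ≡ 2; y = λ·(70 - 2) - 66 ≡ 29. → (2, 29)
add G: (2, 29) + (13, 44). λ = (44 - 29)/(13 - 2) ≡ 15/11 mod 73. 11⁻¹ ≡ 20 (mod 73), so λ ≡ 8.
  x = λ² - 2 - 13 = 64 - 15 ≡ 49; y = λ·(2 - 49) - 29 ≡ 33. → (49, 33)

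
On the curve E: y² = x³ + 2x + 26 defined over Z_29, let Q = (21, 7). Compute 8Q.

(21, 22)

Repeated addition: build up to 8Q.
2Q: tangent at (21, 7): λ = (3·21² + 2)/(2·7) ≡ 20/14. 14⁻¹ ≡ 27 (mod 29), so λ ≡ 20·27 ≡ 18.
  x = λ² - 21 - 21 = 324 - 42 ≡ 21; y = λ·(21 - 21) - 7 ≡ 22. → (21, 22)
3Q: (21, 22) + (21, 7): same x and y₁ ≡ -y₂, so the sum is ∞.
4Q: ∞ + (21, 7) = (21, 7) (identity).
5Q: tangent at (21, 7): λ = (3·21² + 2)/(2·7) ≡ 20/14. 14⁻¹ ≡ 27 (mod 29), so λ ≡ 20·27 ≡ 18.
  x = λ² - 21 - 21 = 324 - 42 ≡ 21; y = λ·(21 - 21) - 7 ≡ 22. → (21, 22)
6Q: (21, 22) + (21, 7): same x and y₁ ≡ -y₂, so the sum is ∞.
7Q: ∞ + (21, 7) = (21, 7) (identity).
8Q: tangent at (21, 7): λ = (3·21² + 2)/(2·7) ≡ 20/14. 14⁻¹ ≡ 27 (mod 29), so λ ≡ 20·27 ≡ 18.
  x = λ² - 21 - 21 = 324 - 42 ≡ 21; y = λ·(21 - 21) - 7 ≡ 22. → (21, 22)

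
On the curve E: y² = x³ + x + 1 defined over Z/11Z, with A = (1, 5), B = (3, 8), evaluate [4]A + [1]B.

(3, 3)

First 4A:
Double-and-add on 4 = (100)₂. Start with A = (1, 5) for the leading 1-bit.
double: tangent at (1, 5): λ = (3·1² + 1)/(2·5) ≡ 4/10. 10⁻¹ ≡ 10 (mod 11), so λ ≡ 4·10 ≡ 7.
  x = λ² - 1 - 1 = 49 - 2 ≡ 3; y = λ·(1 - 3) - 5 ≡ 3. → (3, 3)
double: tangent at (3, 3): λ = (3·3² + 1)/(2·3) ≡ 6/6. 6⁻¹ ≡ 2 (mod 11) since 6·2 = 12 ≡ 1, so λ ≡ 6·2 ≡ 1.
  x = λ² - 3 - 3 = 1 - 6 ≡ 6; y = λ·(3 - 6) - 3 ≡ 5. → (6, 5)
4A = (6, 5).
Finally 4A + B:
(6, 5) + (3, 8). λ = (8 - 5)/(3 - 6) ≡ 3/8 mod 11. 8⁻¹ ≡ 7 (mod 11) since 8·7 = 56 ≡ 1, so λ ≡ 10.
  x = λ² - 6 - 3 = 100 - 9 ≡ 3; y = λ·(6 - 3) - 5 ≡ 3. → (3, 3)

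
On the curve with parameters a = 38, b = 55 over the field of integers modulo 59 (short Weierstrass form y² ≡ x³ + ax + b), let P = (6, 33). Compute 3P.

(5, 55)

Repeated addition: build up to 3P.
2P: tangent at (6, 33): λ = (3·6² + 38)/(2·33) ≡ 28/7. 7⁻¹ ≡ 17 (mod 59) since 7·17 = 119 ≡ 1, so λ ≡ 28·17 ≡ 4.
  x = λ² - 6 - 6 = 16 - 12 ≡ 4; y = λ·(6 - 4) - 33 ≡ 34. → (4, 34)
3P: (4, 34) + (6, 33). λ = (33 - 34)/(6 - 4) ≡ 58/2 mod 59. 2⁻¹ ≡ 30 (mod 59) since 2·30 = 60 ≡ 1, so λ ≡ 29.
  x = λ² - 4 - 6 = 841 - 10 ≡ 5; y = λ·(4 - 5) - 34 ≡ 55. → (5, 55)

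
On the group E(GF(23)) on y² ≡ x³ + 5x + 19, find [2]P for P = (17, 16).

tangent at (17, 16): λ = (3·17² + 5)/(2·16) ≡ 21/9. 9⁻¹ ≡ 18 (mod 23) since 9·18 = 162 ≡ 1, so λ ≡ 21·18 ≡ 10.
  x = λ² - 17 - 17 = 100 - 34 ≡ 20; y = λ·(17 - 20) - 16 ≡ 0. → (20, 0)

(20, 0)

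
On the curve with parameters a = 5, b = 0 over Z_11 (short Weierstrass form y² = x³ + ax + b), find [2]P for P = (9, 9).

(9, 2)

tangent at (9, 9): λ = (3·9² + 5)/(2·9) ≡ 6/7. 7⁻¹ ≡ 8 (mod 11) since 7·8 = 56 ≡ 1, so λ ≡ 6·8 ≡ 4.
  x = λ² - 9 - 9 = 16 - 18 ≡ 9; y = λ·(9 - 9) - 9 ≡ 2. → (9, 2)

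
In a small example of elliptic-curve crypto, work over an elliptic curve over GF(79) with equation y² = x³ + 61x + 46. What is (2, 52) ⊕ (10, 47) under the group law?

(39, 60)

(2, 52) + (10, 47). λ = (47 - 52)/(10 - 2) ≡ 74/8 mod 79. 8⁻¹ ≡ 10 (mod 79), so λ ≡ 29.
  x = λ² - 2 - 10 = 841 - 12 ≡ 39; y = λ·(2 - 39) - 52 ≡ 60. → (39, 60)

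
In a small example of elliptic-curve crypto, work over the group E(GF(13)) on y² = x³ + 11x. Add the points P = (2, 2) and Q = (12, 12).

(2, 2) + (12, 12). λ = (12 - 2)/(12 - 2) ≡ 10/10 mod 13. 10⁻¹ ≡ 4 (mod 13), so λ ≡ 1.
  x = λ² - 2 - 12 = 1 - 14 ≡ 0; y = λ·(2 - 0) - 2 ≡ 0. → (0, 0)

(0, 0)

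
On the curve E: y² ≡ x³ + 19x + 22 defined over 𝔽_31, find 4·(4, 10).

(17, 9)

Write G = (4, 10).
Repeated addition: build up to 4G.
2G: tangent at (4, 10): λ = (3·4² + 19)/(2·10) ≡ 5/20. 20⁻¹ ≡ 14 (mod 31) since 20·14 = 280 ≡ 1, so λ ≡ 5·14 ≡ 8.
  x = λ² - 4 - 4 = 64 - 8 ≡ 25; y = λ·(4 - 25) - 10 ≡ 8. → (25, 8)
3G: (25, 8) + (4, 10). λ = (10 - 8)/(4 - 25) ≡ 2/10 mod 31. 10⁻¹ ≡ 28 (mod 31), so λ ≡ 25.
  x = λ² - 25 - 4 = 625 - 29 ≡ 7; y = λ·(25 - 7) - 8 ≡ 8. → (7, 8)
4G: (7, 8) + (4, 10). λ = (10 - 8)/(4 - 7) ≡ 2/28 mod 31. 28⁻¹ ≡ 10 (mod 31) since 28·10 = 280 ≡ 1, so λ ≡ 20.
  x = λ² - 7 - 4 = 400 - 11 ≡ 17; y = λ·(7 - 17) - 8 ≡ 9. → (17, 9)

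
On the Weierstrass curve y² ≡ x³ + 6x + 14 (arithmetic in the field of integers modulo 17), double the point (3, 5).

(2, 0)

tangent at (3, 5): λ = (3·3² + 6)/(2·5) ≡ 16/10. 10⁻¹ ≡ 12 (mod 17), so λ ≡ 16·12 ≡ 5.
  x = λ² - 3 - 3 = 25 - 6 ≡ 2; y = λ·(3 - 2) - 5 ≡ 0. → (2, 0)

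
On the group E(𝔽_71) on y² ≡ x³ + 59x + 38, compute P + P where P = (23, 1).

tangent at (23, 1): λ = (3·23² + 59)/(2·1) ≡ 13/2. 2⁻¹ ≡ 36 (mod 71), so λ ≡ 13·36 ≡ 42.
  x = λ² - 23 - 23 = 1764 - 46 ≡ 14; y = λ·(23 - 14) - 1 ≡ 22. → (14, 22)

(14, 22)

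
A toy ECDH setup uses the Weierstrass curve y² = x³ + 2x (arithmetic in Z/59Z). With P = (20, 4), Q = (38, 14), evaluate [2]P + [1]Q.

(24, 19)

First 2P:
Repeated addition: build up to 2P.
2P: tangent at (20, 4): λ = (3·20² + 2)/(2·4) ≡ 22/8. 8⁻¹ ≡ 37 (mod 59), so λ ≡ 22·37 ≡ 47.
  x = λ² - 20 - 20 = 2209 - 40 ≡ 45; y = λ·(20 - 45) - 4 ≡ 1. → (45, 1)
2P = (45, 1).
Finally 2P + Q:
(45, 1) + (38, 14). λ = (14 - 1)/(38 - 45) ≡ 13/52 mod 59. 52⁻¹ ≡ 42 (mod 59) since 52·42 = 2184 ≡ 1, so λ ≡ 15.
  x = λ² - 45 - 38 = 225 - 83 ≡ 24; y = λ·(45 - 24) - 1 ≡ 19. → (24, 19)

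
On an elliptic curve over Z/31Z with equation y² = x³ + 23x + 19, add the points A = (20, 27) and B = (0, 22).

(20, 27) + (0, 22). λ = (22 - 27)/(0 - 20) ≡ 26/11 mod 31. 11⁻¹ ≡ 17 (mod 31), so λ ≡ 8.
  x = λ² - 20 - 0 = 64 - 20 ≡ 13; y = λ·(20 - 13) - 27 ≡ 29. → (13, 29)

(13, 29)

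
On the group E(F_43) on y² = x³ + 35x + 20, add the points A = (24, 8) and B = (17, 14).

(8, 9)

(24, 8) + (17, 14). λ = (14 - 8)/(17 - 24) ≡ 6/36 mod 43. 36⁻¹ ≡ 6 (mod 43), so λ ≡ 36.
  x = λ² - 24 - 17 = 1296 - 41 ≡ 8; y = λ·(24 - 8) - 8 ≡ 9. → (8, 9)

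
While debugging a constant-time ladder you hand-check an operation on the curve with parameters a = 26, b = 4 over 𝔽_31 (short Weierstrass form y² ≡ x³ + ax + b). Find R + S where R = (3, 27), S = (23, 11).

(23, 20)

(3, 27) + (23, 11). λ = (11 - 27)/(23 - 3) ≡ 15/20 mod 31. 20⁻¹ ≡ 14 (mod 31), so λ ≡ 24.
  x = λ² - 3 - 23 = 576 - 26 ≡ 23; y = λ·(3 - 23) - 27 ≡ 20. → (23, 20)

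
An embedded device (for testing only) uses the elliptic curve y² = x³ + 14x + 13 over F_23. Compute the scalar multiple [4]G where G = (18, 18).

Repeated addition: build up to 4G.
2G: tangent at (18, 18): λ = (3·18² + 14)/(2·18) ≡ 20/13. 13⁻¹ ≡ 16 (mod 23), so λ ≡ 20·16 ≡ 21.
  x = λ² - 18 - 18 = 441 - 36 ≡ 14; y = λ·(18 - 14) - 18 ≡ 20. → (14, 20)
3G: (14, 20) + (18, 18). λ = (18 - 20)/(18 - 14) ≡ 21/4 mod 23. 4⁻¹ ≡ 6 (mod 23) since 4·6 = 24 ≡ 1, so λ ≡ 11.
  x = λ² - 14 - 18 = 121 - 32 ≡ 20; y = λ·(14 - 20) - 20 ≡ 6. → (20, 6)
4G: (20, 6) + (18, 18). λ = (18 - 6)/(18 - 20) ≡ 12/21 mod 23. 21⁻¹ ≡ 11 (mod 23), so λ ≡ 17.
  x = λ² - 20 - 18 = 289 - 38 ≡ 21; y = λ·(20 - 21) - 6 ≡ 0. → (21, 0)

(21, 0)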